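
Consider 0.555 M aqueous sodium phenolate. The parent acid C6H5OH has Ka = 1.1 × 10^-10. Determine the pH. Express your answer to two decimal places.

pH = 11.85

C6H5O- is the conjugate base of the weak acid C6H5OH.
Kb = Kw/Ka = 1.0×10^-14 / 1.1 × 10^-10 = 9.09 × 10^-5
Kb = [OH-]²/(0.555 − [OH-]) = 9.09 × 10^-5
Since Kb ≪ C₀, [OH-] ≈ √(Kb·C₀) = 7.10 × 10^-3 M.
pOH = 2.15, so pH = 14.00 − pOH = 11.85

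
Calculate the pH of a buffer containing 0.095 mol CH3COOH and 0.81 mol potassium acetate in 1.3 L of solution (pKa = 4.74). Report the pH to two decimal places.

pH = pKa + log([A⁻]/[HA]) = 4.74 + log(0.81/0.095)
pH = 4.74 + (+0.931) = 5.67

pH = 5.67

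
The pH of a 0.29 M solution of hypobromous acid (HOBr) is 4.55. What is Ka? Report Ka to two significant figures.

Ka = 2.7 × 10^-9

[H+] = 10^(-4.55) = 2.82 × 10^-5 M
At equilibrium [HA] = 0.29 − 2.82 × 10^-5 = 2.90 × 10^-1 M
Ka = [H+][A-]/[HA] = (2.82 × 10^-5)² / 2.90 × 10^-1 = 2.7 × 10^-9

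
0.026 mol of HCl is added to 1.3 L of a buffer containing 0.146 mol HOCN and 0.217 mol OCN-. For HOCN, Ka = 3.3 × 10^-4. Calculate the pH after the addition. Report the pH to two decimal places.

pH = 3.53

Added H+ converts OCN- to HOCN: HOCN → 0.172 mol, OCN- → 0.191 mol.
pKa = −log(3.3 × 10^-4) = 3.481
pH = pKa + log(n_OCN-/n_HOCN) = 3.481 + log(0.191/0.172) = 3.481 + (+0.046)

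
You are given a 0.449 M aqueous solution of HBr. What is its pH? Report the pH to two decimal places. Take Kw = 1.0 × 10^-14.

pH = 0.35

HBr is a strong acid and dissociates completely, so [H+] = 0.449 M.
pH = -log(0.449) = 0.35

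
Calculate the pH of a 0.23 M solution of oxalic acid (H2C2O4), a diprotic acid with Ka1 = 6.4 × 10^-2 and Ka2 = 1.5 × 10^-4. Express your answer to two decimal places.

Since Ka1 ≫ Ka2, the first ionization dominates [H+].
Ka1 = x²/(0.23 − x) = 6.4 × 10^-2
Solving the quadratic: x = (−Ka1 + √(Ka1² + 4·Ka1·C₀))/2 = 9.35 × 10^-2 M
pH = −log(9.35 × 10^-2) = 1.03

pH = 1.03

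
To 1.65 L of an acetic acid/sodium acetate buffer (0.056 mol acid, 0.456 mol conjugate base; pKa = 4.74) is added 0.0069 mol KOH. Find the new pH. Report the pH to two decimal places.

pH = 5.71

OH- converts CH3COOH to CH3COO-: CH3COOH → 0.0491 mol, CH3COO- → 0.463 mol.
pH = pKa + log(n_CH3COO-/n_CH3COOH) = 4.74 + log(0.463/0.0491) = 4.74 + (+0.974)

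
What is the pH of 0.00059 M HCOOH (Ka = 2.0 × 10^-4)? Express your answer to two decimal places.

HCOOH ⇌ HCOO- + H+
From the ICE table, Ka = [H+]²/(0.00059 − [H+]) = 2.0 × 10^-4.
Here C₀/Ka ≈ 2.95, so the small-[H+] approximation fails. Use the quadratic:
[H+] = [−0.0002 + √(0.0002² + 4.72e-07)]/2 = 2.58 × 10^-4 M
pH = −log[H+] = −log(2.58 × 10^-4) = 3.59

pH = 3.59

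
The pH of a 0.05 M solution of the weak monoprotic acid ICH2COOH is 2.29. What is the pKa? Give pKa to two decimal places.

[H+] = 10^(-2.29) = 5.13 × 10^-3 M
At equilibrium [HA] = 0.05 − 5.13 × 10^-3 = 4.49 × 10^-2 M
Ka = [H+][A-]/[HA] = (5.13 × 10^-3)² / 4.49 × 10^-2 = 5.86 × 10^-4
pKa = -log(5.86 × 10^-4) = 3.23

pKa = 3.23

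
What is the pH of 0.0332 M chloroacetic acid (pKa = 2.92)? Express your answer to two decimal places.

ClCH2COOH ⇌ ClCH2COO- + H+
Ka = 10^(−2.92) = 1.20 × 10^-3
Ka = x²/(0.0332 − x) = 1.20 × 10^-3
x is not negligible relative to C₀; solve x² + 0.0012·x − 3.98e-05 = 0.
x = (−Ka + √(Ka² + 4·Ka·C₀))/2 = 5.74 × 10^-3 M
pH = −log[H+] = −log(5.74 × 10^-3) = 2.24

pH = 2.24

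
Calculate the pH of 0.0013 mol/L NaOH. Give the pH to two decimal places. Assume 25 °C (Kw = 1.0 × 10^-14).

NaOH is a strong base; [OH-] = 0.0013 M.
pOH = -log(0.0013) = 2.89
pH = 14.00 - 2.89 = 11.11

pH = 11.11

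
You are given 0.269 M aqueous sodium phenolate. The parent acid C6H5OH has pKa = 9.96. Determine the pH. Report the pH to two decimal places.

pH = 11.69

C6H5O- is the conjugate base of the weak acid C6H5OH.
Ka = 10^(−9.96) = 1.10 × 10^-10
Kb = Kw/Ka = 1.0×10^-14 / 1.10 × 10^-10 = 9.09 × 10^-5
Kb = [OH-]²/(0.269 − [OH-]) = 9.09 × 10^-5
Since Kb ≪ C₀, [OH-] ≈ √(Kb·C₀) = 4.94 × 10^-3 M.
Check: 1.8% ionized — well under 5%, approximation valid.
pOH = 2.31, so pH = 14.00 − pOH = 11.69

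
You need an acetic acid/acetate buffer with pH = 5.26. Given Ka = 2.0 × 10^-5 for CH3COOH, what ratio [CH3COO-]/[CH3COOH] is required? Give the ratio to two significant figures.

ratio = 3.6

pKa = -log(2.0 × 10^-5) = 4.699
pH = pKa + log(r) ⇒ log(r) = 5.26 − 4.699 = +0.561
r = [CH3COO-]/[CH3COOH] = 10^(+0.561) = 3.64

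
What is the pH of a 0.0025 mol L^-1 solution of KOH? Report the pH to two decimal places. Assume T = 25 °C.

pH = 11.40

KOH is a strong base; [OH-] = 0.0025 M.
pOH = -log(0.0025) = 2.60
pH = 14.00 - 2.60 = 11.40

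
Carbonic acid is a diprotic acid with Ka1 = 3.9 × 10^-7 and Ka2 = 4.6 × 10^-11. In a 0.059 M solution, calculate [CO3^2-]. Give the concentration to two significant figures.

First ionization gives [H+] ≈ [HCO3-] = 1.52 × 10^-4 M.
Second step: Ka2 = [H+][CO3^2-]/[HCO3-] ≈ [CO3^2-] (since [H+] ≈ [HCO3-]).
So [CO3^2-] ≈ Ka2.

4.6 × 10^-11 M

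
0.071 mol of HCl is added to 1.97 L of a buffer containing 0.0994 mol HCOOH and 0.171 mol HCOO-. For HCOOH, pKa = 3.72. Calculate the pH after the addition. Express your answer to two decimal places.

After neutralization: n(HCOOH) = 0.17 mol, n(HCOO-) = 0.1 mol.
pH = pKa + log([A⁻]/[HA]) = 3.72 + log(0.1/0.17) = 3.72 -0.230

pH = 3.49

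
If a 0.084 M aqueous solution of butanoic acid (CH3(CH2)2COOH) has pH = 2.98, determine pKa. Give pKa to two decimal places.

pKa = 4.88

[H+] = 10^(-2.98) = 1.05 × 10^-3 M
At equilibrium [HA] = 0.084 − 1.05 × 10^-3 = 8.30 × 10^-2 M
Ka = [H+][A-]/[HA] = (1.05 × 10^-3)² / 8.30 × 10^-2 = 1.33 × 10^-5
pKa = -log(1.33 × 10^-5) = 4.88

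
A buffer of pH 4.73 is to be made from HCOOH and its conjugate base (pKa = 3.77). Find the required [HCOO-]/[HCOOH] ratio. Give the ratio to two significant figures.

pH = pKa + log(r) ⇒ log(r) = 4.73 − 3.77 = +0.96
r = [HCOO-]/[HCOOH] = 10^(+0.96) = 9.12

ratio = 9.1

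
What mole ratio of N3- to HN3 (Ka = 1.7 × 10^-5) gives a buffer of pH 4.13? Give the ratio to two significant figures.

pKa = -log(1.7 × 10^-5) = 4.770
pH = pKa + log(r) ⇒ log(r) = 4.13 − 4.770 = -0.640
r = [N3-]/[HN3] = 10^(-0.640) = 0.229

ratio = 0.23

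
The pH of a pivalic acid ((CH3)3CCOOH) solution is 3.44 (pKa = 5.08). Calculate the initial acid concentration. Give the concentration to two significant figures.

C₀ = 1.6 × 10^-2 M

[H+] = 10^(-3.44) = 3.63 × 10^-4 M = x
Ka = 10^(−5.08) = 8.32 × 10^-6
Ka = x²/(C₀ − x) ⇒ C₀ = x + x²/Ka
C₀ = 3.63 × 10^-4 + (3.63 × 10^-4)²/(8.32 × 10^-6) = 1.62 × 10^-2 M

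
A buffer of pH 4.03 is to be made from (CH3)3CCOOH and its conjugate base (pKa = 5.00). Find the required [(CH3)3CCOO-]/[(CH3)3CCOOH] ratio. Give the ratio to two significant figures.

ratio = 0.11

pH = pKa + log(r) ⇒ log(r) = 4.03 − 5.00 = -0.97
r = [(CH3)3CCOO-]/[(CH3)3CCOOH] = 10^(-0.97) = 0.107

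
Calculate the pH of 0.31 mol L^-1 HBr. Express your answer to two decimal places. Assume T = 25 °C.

pH = 0.51

HBr is a strong acid and dissociates completely, so [H+] = 0.31 M.
pH = -log(0.31) = 0.51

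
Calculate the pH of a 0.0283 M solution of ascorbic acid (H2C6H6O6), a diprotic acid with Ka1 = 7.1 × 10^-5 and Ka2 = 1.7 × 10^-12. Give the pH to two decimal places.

Since Ka1 ≫ Ka2, the first ionization dominates [H+].
Ka1 = x²/(0.0283 − x) = 7.1 × 10^-5
Solving the quadratic: x = (−Ka1 + √(Ka1² + 4·Ka1·C₀))/2 = 1.38 × 10^-3 M
pH = −log(1.38 × 10^-3) = 2.86

pH = 2.86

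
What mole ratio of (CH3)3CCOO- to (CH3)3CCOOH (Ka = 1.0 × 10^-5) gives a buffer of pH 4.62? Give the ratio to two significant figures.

pKa = -log(1.0 × 10^-5) = 5.000
pH = pKa + log(r) ⇒ log(r) = 4.62 − 5.000 = -0.380
r = [(CH3)3CCOO-]/[(CH3)3CCOOH] = 10^(-0.380) = 0.417

ratio = 0.42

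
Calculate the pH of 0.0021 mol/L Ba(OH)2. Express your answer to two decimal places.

Ba(OH)2 is a strong base (each formula unit releases 2 OH-); [OH-] = 0.0042 M.
pOH = -log(0.0042) = 2.38
pH = 14.00 - 2.38 = 11.62

pH = 11.62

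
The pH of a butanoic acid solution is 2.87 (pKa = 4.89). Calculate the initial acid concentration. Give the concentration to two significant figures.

C₀ = 1.4 × 10^-1 M

[H+] = 10^(-2.87) = 1.35 × 10^-3 M = x
Ka = 10^(−4.89) = 1.29 × 10^-5
Ka = x²/(C₀ − x) ⇒ C₀ = x + x²/Ka
C₀ = 1.35 × 10^-3 + (1.35 × 10^-3)²/(1.29 × 10^-5) = 1.43 × 10^-1 M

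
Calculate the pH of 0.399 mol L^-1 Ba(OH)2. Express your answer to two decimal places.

pH = 13.90

Ba(OH)2 is a strong base (each formula unit releases 2 OH-); [OH-] = 0.798 M.
pOH = -log(0.798) = 0.10
pH = 14.00 - 0.10 = 13.90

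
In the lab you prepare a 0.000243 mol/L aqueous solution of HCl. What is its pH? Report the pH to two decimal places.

pH = 3.61

HCl is a strong acid and dissociates completely, so [H+] = 0.000243 M.
pH = -log(0.000243) = 3.61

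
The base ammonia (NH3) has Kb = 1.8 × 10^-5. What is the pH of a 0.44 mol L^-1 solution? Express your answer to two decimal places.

NH3 + H2O ⇌ NH4+ + OH-
Kb = x²/(0.44 − x) = 1.8 × 10^-5
Neglecting x in the denominator: x = √(1.8 × 10^-5 × 0.44) = 2.81 × 10^-3 M
pOH = −log(2.81 × 10^-3) = 2.55; pH = 14.00 − 2.55 = 11.45

pH = 11.45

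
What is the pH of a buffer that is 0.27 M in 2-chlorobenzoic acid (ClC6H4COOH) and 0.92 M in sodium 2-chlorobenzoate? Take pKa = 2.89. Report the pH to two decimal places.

pH = 3.42

Using pH = pKa + log([base]/[acid]) with [base]/[acid] = 0.92/0.27:
pH = 2.89 + (+0.532) = 3.42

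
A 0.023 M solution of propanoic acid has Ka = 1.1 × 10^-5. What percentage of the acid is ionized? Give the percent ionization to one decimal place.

2.2%

CH3CH2COOH ⇌ CH3CH2COO- + H+; let x = [H+] at equilibrium.
x ≈ √(Ka·C₀) = √(1.1 × 10^-5 × 0.023) = 5.03 × 10^-4 M
Fraction ionized = 5.03 × 10^-4 / 0.023 = 0.0219 → 2.2%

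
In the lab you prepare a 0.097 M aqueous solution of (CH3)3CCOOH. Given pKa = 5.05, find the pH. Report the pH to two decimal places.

(CH3)3CCOOH ⇌ (CH3)3CCOO- + H+
Ka = 10^(−5.05) = 8.91 × 10^-6
Let x = [H+] at equilibrium. Ka = x²/(0.097 − x).
Since Ka ≪ C₀, x ≈ √(Ka·C₀) = 9.30 × 10^-4 M.
Check: 0.96% ionized — well under 5%, approximation valid.
pH = −log[H+] = −log(9.30 × 10^-4) = 3.03

pH = 3.03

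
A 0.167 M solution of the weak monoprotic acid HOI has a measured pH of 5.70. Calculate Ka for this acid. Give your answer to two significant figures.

[H+] = 10^(-5.70) = 2.00 × 10^-6 M
At equilibrium [HA] = 0.167 − 2.00 × 10^-6 = 1.67 × 10^-1 M
Ka = [H+][A-]/[HA] = (2.00 × 10^-6)² / 1.67 × 10^-1 = 2.4 × 10^-11

Ka = 2.4 × 10^-11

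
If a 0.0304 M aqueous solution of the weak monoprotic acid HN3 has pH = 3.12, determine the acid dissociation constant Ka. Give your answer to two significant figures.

[H+] = 10^(-3.12) = 7.59 × 10^-4 M
At equilibrium [HA] = 0.0304 − 7.59 × 10^-4 = 2.96 × 10^-2 M
Ka = [H+][A-]/[HA] = (7.59 × 10^-4)² / 2.96 × 10^-2 = 1.9 × 10^-5

Ka = 1.9 × 10^-5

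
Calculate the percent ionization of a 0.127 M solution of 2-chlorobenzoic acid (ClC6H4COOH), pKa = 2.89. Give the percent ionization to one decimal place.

ClC6H4COOH ⇌ ClC6H4COO- + H+; let x = [H+] at equilibrium.
Ka = 10^(−2.89) = 1.29 × 10^-3
Solve x² + 0.00129x − 0.000164 = 0 → x = 1.22 × 10^-2 M
Fraction ionized = 1.22 × 10^-2 / 0.127 = 0.0961 → 9.6%

9.6%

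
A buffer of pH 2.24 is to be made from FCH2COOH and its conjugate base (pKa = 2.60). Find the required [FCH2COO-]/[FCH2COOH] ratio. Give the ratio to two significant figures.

ratio = 0.44

pH = pKa + log(r) ⇒ log(r) = 2.24 − 2.60 = -0.36
r = [FCH2COO-]/[FCH2COOH] = 10^(-0.36) = 0.437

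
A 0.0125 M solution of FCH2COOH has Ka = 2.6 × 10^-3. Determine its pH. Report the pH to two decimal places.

pH = 2.34

FCH2COOH ⇌ FCH2COO- + H+
From the ICE table, Ka = [H+]²/(0.0125 − [H+]) = 2.6 × 10^-3.
[H+] is not negligible relative to C₀; solve [H+]² + 0.0026·[H+] − 3.25e-05 = 0.
[H+] = (−Ka + √(Ka² + 4·Ka·C₀))/2 = 4.55 × 10^-3 M
pH = −log[H+] = −log(4.55 × 10^-3) = 2.34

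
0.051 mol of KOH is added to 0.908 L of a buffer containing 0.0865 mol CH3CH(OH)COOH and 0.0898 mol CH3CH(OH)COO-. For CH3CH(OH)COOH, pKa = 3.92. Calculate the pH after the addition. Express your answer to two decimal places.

pH = 4.52

OH- converts CH3CH(OH)COOH to CH3CH(OH)COO-: CH3CH(OH)COOH → 0.0355 mol, CH3CH(OH)COO- → 0.141 mol.
Henderson–Hasselbalch with mole ratio 0.141/0.0355: pH = 3.92 + (+0.599)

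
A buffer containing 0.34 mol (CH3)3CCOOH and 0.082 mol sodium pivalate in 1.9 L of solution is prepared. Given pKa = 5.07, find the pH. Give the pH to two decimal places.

Using pH = pKa + log([base]/[acid]) with [base]/[acid] = 0.082/0.34:
pH = 5.07 + (-0.618) = 4.45

pH = 4.45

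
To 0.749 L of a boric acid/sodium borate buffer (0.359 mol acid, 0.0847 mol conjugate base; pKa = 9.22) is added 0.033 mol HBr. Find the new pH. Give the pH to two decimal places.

pH = 8.34

Added H+ converts B(OH)4- to B(OH)3: B(OH)3 → 0.392 mol, B(OH)4- → 0.0517 mol.
pH = pKa + log(n_B(OH)4-/n_B(OH)3) = 9.22 + log(0.0517/0.392) = 9.22 + (-0.880)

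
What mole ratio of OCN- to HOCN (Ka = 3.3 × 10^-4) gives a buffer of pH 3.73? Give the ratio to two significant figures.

ratio = 1.8

pKa = -log(3.3 × 10^-4) = 3.481
pH = pKa + log(r) ⇒ log(r) = 3.73 − 3.481 = +0.249
r = [OCN-]/[HOCN] = 10^(+0.249) = 1.77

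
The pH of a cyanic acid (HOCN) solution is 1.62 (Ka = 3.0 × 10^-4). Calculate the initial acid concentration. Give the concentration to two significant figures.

[H+] = 10^(-1.62) = 2.40 × 10^-2 M = x
Ka = x²/(C₀ − x) ⇒ C₀ = x + x²/Ka
C₀ = 2.40 × 10^-2 + (2.40 × 10^-2)²/(3.0 × 10^-4) = 1.94 M

C₀ = 1.9 M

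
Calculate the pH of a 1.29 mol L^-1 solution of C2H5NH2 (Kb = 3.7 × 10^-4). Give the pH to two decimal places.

C2H5NH2 + H2O ⇌ C2H5NH3+ + OH-
From the ICE table, Kb = [OH-]²/(1.29 − [OH-]) = 3.7 × 10^-4.
Since Kb ≪ C₀, [OH-] ≈ √(Kb·C₀) = 2.18 × 10^-2 M.
([OH-]/C₀ = 1.7% < 5%, so the approximation holds.)
pOH = −log(2.18 × 10^-2) = 1.66; pH = 14.00 − 1.66 = 12.34

pH = 12.34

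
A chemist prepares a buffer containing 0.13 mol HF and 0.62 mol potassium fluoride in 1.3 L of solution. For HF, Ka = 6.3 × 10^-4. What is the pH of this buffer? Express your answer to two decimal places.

pKa = −log(6.3 × 10^-4) = 3.201
pH = pKa + log([A⁻]/[HA]) = 3.201 + log(0.62/0.13)
pH = 3.201 + (+0.678) = 3.88

pH = 3.88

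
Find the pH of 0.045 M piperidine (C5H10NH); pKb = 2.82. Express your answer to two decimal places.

pH = 11.88

C5H10NH + H2O ⇌ C5H10NH2+ + OH-
Kb = 10^(−2.82) = 1.51 × 10^-3
Kb = [OH-]²/(0.045 − [OH-]) = 1.51 × 10^-3
[OH-] is not negligible relative to C₀; solve [OH-]² + 0.00151·[OH-] − 6.79e-05 = 0.
[OH-] = [−0.00151 + √(0.00151² + 0.000272)]/2 = 7.52 × 10^-3 M
pOH = −log(7.52 × 10^-3) = 2.12; pH = 14.00 − 2.12 = 11.88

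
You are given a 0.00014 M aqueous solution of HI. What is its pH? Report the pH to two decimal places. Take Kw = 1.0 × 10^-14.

pH = 3.85

HI is a strong acid and dissociates completely, so [H+] = 0.00014 M.
pH = -log(0.00014) = 3.85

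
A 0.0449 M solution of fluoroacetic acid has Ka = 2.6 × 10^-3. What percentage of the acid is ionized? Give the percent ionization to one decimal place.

FCH2COOH ⇌ FCH2COO- + H+; let x = [H+] at equilibrium.
Ka = x²/(C₀ − x); solving the quadratic gives x = 9.58 × 10^-3 M.
Fraction ionized = 9.58 × 10^-3 / 0.0449 = 0.2134 → 21.3%

21.3%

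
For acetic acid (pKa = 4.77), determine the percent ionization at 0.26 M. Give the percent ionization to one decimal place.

CH3COOH ⇌ CH3COO- + H+; let x = [H+] at equilibrium.
Ka = 10^(−4.77) = 1.70 × 10^-5
x ≈ √(Ka·C₀) = √(1.70 × 10^-5 × 0.26) = 2.10 × 10^-3 M
% ionization = x/C₀ × 100% = 2.10 × 10^-3/0.26 × 100% = 0.8%

0.8%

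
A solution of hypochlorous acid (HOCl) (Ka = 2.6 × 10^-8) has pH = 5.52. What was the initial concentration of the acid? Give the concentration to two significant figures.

[H+] = 10^(-5.52) = 3.02 × 10^-6 M = x
Ka = x²/(C₀ − x) ⇒ C₀ = x + x²/Ka
C₀ = 3.02 × 10^-6 + (3.02 × 10^-6)²/(2.6 × 10^-8) = 3.54 × 10^-4 M

C₀ = 3.5 × 10^-4 M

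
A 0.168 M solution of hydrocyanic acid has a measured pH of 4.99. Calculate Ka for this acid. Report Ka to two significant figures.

[H+] = 10^(-4.99) = 1.02 × 10^-5 M
At equilibrium [HA] = 0.168 − 1.02 × 10^-5 = 1.68 × 10^-1 M
Ka = [H+][A-]/[HA] = (1.02 × 10^-5)² / 1.68 × 10^-1 = 6.2 × 10^-10

Ka = 6.2 × 10^-10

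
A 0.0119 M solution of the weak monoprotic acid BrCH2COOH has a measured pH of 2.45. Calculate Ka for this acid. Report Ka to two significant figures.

Ka = 1.5 × 10^-3

[H+] = 10^(-2.45) = 3.55 × 10^-3 M
At equilibrium [HA] = 0.0119 − 3.55 × 10^-3 = 8.35 × 10^-3 M
Ka = [H+][A-]/[HA] = (3.55 × 10^-3)² / 8.35 × 10^-3 = 1.5 × 10^-3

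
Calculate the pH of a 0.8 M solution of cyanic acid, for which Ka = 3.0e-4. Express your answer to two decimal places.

pH = 1.81

HOCN ⇌ OCN- + H+
Ka = x²/(0.8 − x) = 3.0 × 10^-4
Neglecting x in the denominator: x = √(3.0 × 10^-4 × 0.8) = 1.55 × 10^-2 M
pH = −log(1.55 × 10^-2) = 1.81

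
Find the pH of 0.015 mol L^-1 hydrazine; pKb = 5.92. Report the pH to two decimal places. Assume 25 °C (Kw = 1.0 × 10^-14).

pH = 10.13

N2H4 + H2O ⇌ N2H5+ + OH-
Kb = 10^(−5.92) = 1.20 × 10^-6
Kb = x²/(0.015 − x) = 1.20 × 10^-6
Neglecting x in the denominator: x = √(1.20 × 10^-6 × 0.015) = 1.34 × 10^-4 M
pOH = 3.87, so pH = 14.00 − pOH = 10.13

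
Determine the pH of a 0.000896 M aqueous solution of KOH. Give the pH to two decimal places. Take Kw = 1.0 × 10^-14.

KOH is a strong base; [OH-] = 0.000896 M.
pOH = -log(0.000896) = 3.05
pH = 14.00 - 3.05 = 10.95

pH = 10.95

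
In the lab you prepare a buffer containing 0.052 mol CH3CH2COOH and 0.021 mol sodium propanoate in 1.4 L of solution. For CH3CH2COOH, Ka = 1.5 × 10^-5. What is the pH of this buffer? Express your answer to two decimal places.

pKa = −log(1.5 × 10^-5) = 4.824
Using pH = pKa + log([base]/[acid]) with [base]/[acid] = 0.021/0.052:
pH = 4.824 + (-0.394) = 4.43

pH = 4.43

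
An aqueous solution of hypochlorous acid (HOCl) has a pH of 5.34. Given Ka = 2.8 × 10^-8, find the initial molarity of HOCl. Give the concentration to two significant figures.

[H+] = 10^(-5.34) = 4.57 × 10^-6 M = x
Ka = x²/(C₀ − x) ⇒ C₀ = x + x²/Ka
C₀ = 4.57 × 10^-6 + (4.57 × 10^-6)²/(2.8 × 10^-8) = 7.50 × 10^-4 M

C₀ = 7.5 × 10^-4 M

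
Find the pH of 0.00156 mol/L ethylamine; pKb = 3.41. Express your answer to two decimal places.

C2H5NH2 + H2O ⇌ C2H5NH3+ + OH-
Kb = 10^(−3.41) = 3.89 × 10^-4
From the ICE table, Kb = [OH-]²/(0.00156 − [OH-]) = 3.89 × 10^-4.
The 5% rule fails; solving [OH-]² + Kb·[OH-] − Kb·C₀ = 0 exactly:
[OH-] = (−Kb + √(Kb² + 4·Kb·C₀))/2 = 6.08 × 10^-4 M
pOH = 3.22, so pH = 14.00 − pOH = 10.78

pH = 10.78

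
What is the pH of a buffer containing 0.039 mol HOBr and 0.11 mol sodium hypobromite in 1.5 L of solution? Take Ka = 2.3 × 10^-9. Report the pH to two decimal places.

pKa = −log(2.3 × 10^-9) = 8.638
Using pH = pKa + log([base]/[acid]) with [base]/[acid] = 0.11/0.039:
pH = 8.638 + (+0.450) = 9.09

pH = 9.09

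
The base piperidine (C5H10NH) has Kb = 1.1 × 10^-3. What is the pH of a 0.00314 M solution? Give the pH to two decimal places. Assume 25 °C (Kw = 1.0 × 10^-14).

pH = 11.14

C5H10NH + H2O ⇌ C5H10NH2+ + OH-
From the ICE table, Kb = x²/(0.00314 − x) = 1.1 × 10^-3.
x is not negligible relative to C₀; solve x² + 0.0011·x − 3.45e-06 = 0.
x = (−Kb + √(Kb² + 4·Kb·C₀))/2 = 1.39 × 10^-3 M
pOH = −log(1.39 × 10^-3) = 2.86; pH = 14.00 − 2.86 = 11.14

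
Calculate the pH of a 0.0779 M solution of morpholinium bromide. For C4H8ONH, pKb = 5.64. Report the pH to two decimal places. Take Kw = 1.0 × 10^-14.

C4H8ONH2+ is the conjugate acid of the weak base C4H8ONH.
Kb = 10^(−5.64) = 2.29 × 10^-6
Ka = Kw/Kb = 1.0×10^-14 / 2.29 × 10^-6 = 4.37 × 10^-9
Ka = x²/(0.0779 − x) = 4.37 × 10^-9
Since Ka ≪ C₀, x ≈ √(Ka·C₀) = 1.85 × 10^-5 M.
(x/C₀ = 0.024% < 5%, so the approximation holds.)
pH = −log(1.85 × 10^-5) = 4.73

pH = 4.73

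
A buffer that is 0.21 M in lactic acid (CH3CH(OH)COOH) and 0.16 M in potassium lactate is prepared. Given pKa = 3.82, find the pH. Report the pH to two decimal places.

pH = 3.70

Using pH = pKa + log([base]/[acid]) with [base]/[acid] = 0.16/0.21:
pH = 3.82 + (-0.118) = 3.70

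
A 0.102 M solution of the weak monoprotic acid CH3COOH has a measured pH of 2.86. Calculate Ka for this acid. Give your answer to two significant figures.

[H+] = 10^(-2.86) = 1.38 × 10^-3 M
At equilibrium [HA] = 0.102 − 1.38 × 10^-3 = 1.01 × 10^-1 M
Ka = [H+][A-]/[HA] = (1.38 × 10^-3)² / 1.01 × 10^-1 = 1.9 × 10^-5

Ka = 1.9 × 10^-5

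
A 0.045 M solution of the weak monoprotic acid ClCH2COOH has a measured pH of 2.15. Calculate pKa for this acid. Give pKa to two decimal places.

pKa = 2.88

[H+] = 10^(-2.15) = 7.08 × 10^-3 M
At equilibrium [HA] = 0.045 − 7.08 × 10^-3 = 3.79 × 10^-2 M
Ka = [H+][A-]/[HA] = (7.08 × 10^-3)² / 3.79 × 10^-2 = 1.32 × 10^-3
pKa = -log(1.32 × 10^-3) = 2.88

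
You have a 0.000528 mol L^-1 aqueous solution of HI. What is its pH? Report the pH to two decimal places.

HI is a strong acid and dissociates completely, so [H+] = 0.000528 M.
pH = -log(0.000528) = 3.28

pH = 3.28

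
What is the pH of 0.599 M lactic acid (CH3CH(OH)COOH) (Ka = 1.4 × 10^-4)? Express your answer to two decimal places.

CH3CH(OH)COOH ⇌ CH3CH(OH)COO- + H+
From the ICE table, Ka = x²/(0.599 − x) = 1.4 × 10^-4.
Neglecting x in the denominator: x = √(1.4 × 10^-4 × 0.599) = 9.16 × 10^-3 M
Check: 1.5% ionized — well under 5%, approximation valid.
pH = −log[H+] = −log(9.16 × 10^-3) = 2.04

pH = 2.04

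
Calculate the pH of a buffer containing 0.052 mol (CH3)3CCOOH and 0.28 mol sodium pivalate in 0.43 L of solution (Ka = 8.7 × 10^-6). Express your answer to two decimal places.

pKa = −log(8.7 × 10^-6) = 5.060
pH = pKa + log([A⁻]/[HA]) = 5.060 + log(0.28/0.052)
pH = 5.060 + (+0.731) = 5.79

pH = 5.79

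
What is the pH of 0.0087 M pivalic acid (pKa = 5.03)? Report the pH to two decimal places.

pH = 3.55

(CH3)3CCOOH ⇌ (CH3)3CCOO- + H+
Ka = 10^(−5.03) = 9.33 × 10^-6
From the ICE table, Ka = x²/(0.0087 − x) = 9.33 × 10^-6.
Assume x ≪ 0.0087: x ≈ √(9.33 × 10^-6 × 0.0087) = 2.85 × 10^-4 M
pH = −log[H+] = −log(2.85 × 10^-4) = 3.55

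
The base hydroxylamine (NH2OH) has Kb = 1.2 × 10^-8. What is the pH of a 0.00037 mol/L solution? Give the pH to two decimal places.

pH = 8.32

NH2OH + H2O ⇌ NH3OH+ + OH-
Kb = [OH-]²/(0.00037 − [OH-]) = 1.2 × 10^-8
Assume [OH-] ≪ 0.00037: [OH-] ≈ √(1.2 × 10^-8 × 0.00037) = 2.11 × 10^-6 M
([OH-]/C₀ = 0.57% < 5%, so the approximation holds.)
pOH = −log(2.11 × 10^-6) = 5.68; pH = 14.00 − 5.68 = 8.32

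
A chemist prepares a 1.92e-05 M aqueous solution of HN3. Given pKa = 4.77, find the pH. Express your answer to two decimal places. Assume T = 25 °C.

pH = 4.94

HN3 ⇌ N3- + H+
Ka = 10^(−4.77) = 1.70 × 10^-5
Ka = x²/(1.92e-05 − x) = 1.70 × 10^-5
Here C₀/Ka ≈ 1.13, so the small-x approximation fails. Use the quadratic:
x = [−1.7e-05 + √(1.7e-05² + 1.31e-09)]/2 = 1.15 × 10^-5 M
pH = −log(1.15 × 10^-5) = 4.94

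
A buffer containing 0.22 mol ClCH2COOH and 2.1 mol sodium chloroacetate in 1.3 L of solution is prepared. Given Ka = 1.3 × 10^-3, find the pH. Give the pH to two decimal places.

pKa = −log(1.3 × 10^-3) = 2.886
pH = pKa + log([A⁻]/[HA]) = 2.886 + log(2.1/0.22)
pH = 2.886 + (+0.980) = 3.87

pH = 3.87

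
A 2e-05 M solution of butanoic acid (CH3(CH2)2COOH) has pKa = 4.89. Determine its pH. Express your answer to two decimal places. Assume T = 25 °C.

pH = 4.96

CH3(CH2)2COOH ⇌ CH3(CH2)2COO- + H+
Ka = 10^(−4.89) = 1.29 × 10^-5
Ka = x²/(2e-05 − x) = 1.29 × 10^-5
Here C₀/Ka ≈ 1.55, so the small-x approximation fails. Use the quadratic:
x = [−1.29e-05 + √(1.29e-05² + 1.03e-09)]/2 = 1.09 × 10^-5 M
pH = −log(1.09 × 10^-5) = 4.96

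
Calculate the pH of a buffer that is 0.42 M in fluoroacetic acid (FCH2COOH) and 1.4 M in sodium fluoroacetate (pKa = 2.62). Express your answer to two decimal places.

Henderson–Hasselbalch: pH = pKa + log([FCH2COO-]/[FCH2COOH]) = 2.62 + log(1.4/0.42)
pH = 2.62 + (+0.523) = 3.14

pH = 3.14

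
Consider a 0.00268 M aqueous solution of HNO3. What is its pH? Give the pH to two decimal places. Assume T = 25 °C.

pH = 2.57

HNO3 is a strong acid and dissociates completely, so [H+] = 0.00268 M.
pH = -log(0.00268) = 2.57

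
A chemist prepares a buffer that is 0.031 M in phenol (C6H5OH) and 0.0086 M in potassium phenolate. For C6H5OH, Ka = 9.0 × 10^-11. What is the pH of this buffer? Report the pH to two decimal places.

pH = 9.49

pKa = −log(9.0 × 10^-11) = 10.046
pH = pKa + log([A⁻]/[HA]) = 10.046 + log(0.0086/0.031)
pH = 10.046 + (-0.557) = 9.49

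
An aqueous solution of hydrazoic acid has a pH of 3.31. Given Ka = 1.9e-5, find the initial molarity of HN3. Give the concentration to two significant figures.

C₀ = 1.3 × 10^-2 M

[H+] = 10^(-3.31) = 4.90 × 10^-4 M = x
Ka = x²/(C₀ − x) ⇒ C₀ = x + x²/Ka
C₀ = 4.90 × 10^-4 + (4.90 × 10^-4)²/(1.9 × 10^-5) = 1.31 × 10^-2 M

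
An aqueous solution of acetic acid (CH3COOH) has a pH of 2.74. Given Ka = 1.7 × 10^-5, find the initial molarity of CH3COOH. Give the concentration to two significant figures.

[H+] = 10^(-2.74) = 1.82 × 10^-3 M = x
Ka = x²/(C₀ − x) ⇒ C₀ = x + x²/Ka
C₀ = 1.82 × 10^-3 + (1.82 × 10^-3)²/(1.7 × 10^-5) = 1.97 × 10^-1 M

C₀ = 2.0 × 10^-1 M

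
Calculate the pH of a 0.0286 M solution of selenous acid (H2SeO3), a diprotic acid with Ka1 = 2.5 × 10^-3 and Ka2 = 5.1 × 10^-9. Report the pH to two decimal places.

pH = 2.14

Since Ka1 ≫ Ka2, the first ionization dominates [H+].
Ka1 = x²/(0.0286 − x) = 2.5 × 10^-3
Solving the quadratic: x = (−Ka1 + √(Ka1² + 4·Ka1·C₀))/2 = 7.30 × 10^-3 M
pH = −log(7.30 × 10^-3) = 2.14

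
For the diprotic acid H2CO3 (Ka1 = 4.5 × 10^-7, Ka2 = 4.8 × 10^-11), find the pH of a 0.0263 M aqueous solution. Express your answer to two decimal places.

pH = 3.96

Ka1 ≫ Ka2, so treat the first dissociation as the only significant source of H+.
Ka1 = x²/(0.0263 − x) = 4.5 × 10^-7
x ≈ √(4.5 × 10^-7 × 0.0263) = 1.09 × 10^-4 M
pH = −log(1.09 × 10^-4) = 3.96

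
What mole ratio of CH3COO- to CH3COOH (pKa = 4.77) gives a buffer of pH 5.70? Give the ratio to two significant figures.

pH = pKa + log(r) ⇒ log(r) = 5.70 − 4.77 = +0.93
r = [CH3COO-]/[CH3COOH] = 10^(+0.93) = 8.51

ratio = 8.5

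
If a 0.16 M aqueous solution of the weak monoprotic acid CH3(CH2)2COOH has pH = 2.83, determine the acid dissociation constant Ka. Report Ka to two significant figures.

Ka = 1.4 × 10^-5

[H+] = 10^(-2.83) = 1.48 × 10^-3 M
At equilibrium [HA] = 0.16 − 1.48 × 10^-3 = 1.59 × 10^-1 M
Ka = [H+][A-]/[HA] = (1.48 × 10^-3)² / 1.59 × 10^-1 = 1.4 × 10^-5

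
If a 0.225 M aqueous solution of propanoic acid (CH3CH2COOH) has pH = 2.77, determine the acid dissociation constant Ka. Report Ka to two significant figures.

[H+] = 10^(-2.77) = 1.70 × 10^-3 M
At equilibrium [HA] = 0.225 − 1.70 × 10^-3 = 2.23 × 10^-1 M
Ka = [H+][A-]/[HA] = (1.70 × 10^-3)² / 2.23 × 10^-1 = 1.3 × 10^-5

Ka = 1.3 × 10^-5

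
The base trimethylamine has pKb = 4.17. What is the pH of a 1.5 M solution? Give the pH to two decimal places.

(CH3)3N + H2O ⇌ (CH3)3NH+ + OH-
Kb = 10^(−4.17) = 6.76 × 10^-5
From the ICE table, Kb = x²/(1.5 − x) = 6.76 × 10^-5.
Neglecting x in the denominator: x = √(6.76 × 10^-5 × 1.5) = 1.01 × 10^-2 M
Check: 0.67% ionized — well under 5%, approximation valid.
pOH = −log(1.01 × 10^-2) = 2.00; pH = 14.00 − 2.00 = 12.00

pH = 12.00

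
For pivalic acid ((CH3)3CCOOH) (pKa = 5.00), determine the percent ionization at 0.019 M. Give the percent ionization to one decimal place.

(CH3)3CCOOH ⇌ (CH3)3CCOO- + H+; let x = [H+] at equilibrium.
Ka = 10^(−5.00) = 1.00 × 10^-5
x ≈ √(Ka·C₀) = √(1.00 × 10^-5 × 0.019) = 4.36 × 10^-4 M
Fraction ionized = 4.36 × 10^-4 / 0.019 = 0.0229 → 2.3%

2.3%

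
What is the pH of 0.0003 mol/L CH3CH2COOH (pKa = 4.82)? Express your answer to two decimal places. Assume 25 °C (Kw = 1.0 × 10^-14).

pH = 4.22

CH3CH2COOH ⇌ CH3CH2COO- + H+
Ka = 10^(−4.82) = 1.51 × 10^-5
Let x = [H+] at equilibrium. Ka = x²/(0.0003 − x).
x is not negligible relative to C₀; solve x² + 1.51e-05·x − 4.53e-09 = 0.
x = (−Ka + √(Ka² + 4·Ka·C₀))/2 = 6.02 × 10^-5 M
pH = −log(6.02 × 10^-5) = 4.22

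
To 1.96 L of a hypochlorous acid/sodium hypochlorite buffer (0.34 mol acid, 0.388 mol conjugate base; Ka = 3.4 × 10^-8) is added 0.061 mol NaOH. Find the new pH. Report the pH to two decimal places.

OH- converts HOCl to OCl-: HOCl → 0.279 mol, OCl- → 0.449 mol.
pKa = −log(3.4 × 10^-8) = 7.469
Henderson–Hasselbalch with mole ratio 0.449/0.279: pH = 7.469 + (+0.207)

pH = 7.68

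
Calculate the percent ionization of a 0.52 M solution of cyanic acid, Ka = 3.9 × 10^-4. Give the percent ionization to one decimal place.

HOCN ⇌ OCN- + H+; let x = [H+] at equilibrium.
x ≈ √(Ka·C₀) = √(3.9 × 10^-4 × 0.52) = 1.42 × 10^-2 M
Fraction ionized = 1.42 × 10^-2 / 0.52 = 0.0273 → 2.7%

2.7%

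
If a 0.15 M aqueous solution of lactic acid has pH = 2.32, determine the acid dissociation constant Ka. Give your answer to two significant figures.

[H+] = 10^(-2.32) = 4.79 × 10^-3 M
At equilibrium [HA] = 0.15 − 4.79 × 10^-3 = 1.45 × 10^-1 M
Ka = [H+][A-]/[HA] = (4.79 × 10^-3)² / 1.45 × 10^-1 = 1.6 × 10^-4

Ka = 1.6 × 10^-4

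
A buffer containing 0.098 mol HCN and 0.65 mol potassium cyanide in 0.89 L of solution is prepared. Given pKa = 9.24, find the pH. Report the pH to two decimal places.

pH = 10.06

pH = pKa + log([A⁻]/[HA]) = 9.24 + log(0.65/0.098)
pH = 9.24 + (+0.822) = 10.06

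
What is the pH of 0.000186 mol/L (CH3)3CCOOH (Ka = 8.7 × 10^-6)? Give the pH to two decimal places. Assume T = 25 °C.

(CH3)3CCOOH ⇌ (CH3)3CCOO- + H+
From the ICE table, Ka = [H+]²/(0.000186 − [H+]) = 8.7 × 10^-6.
[H+] is not negligible relative to C₀; solve [H+]² + 8.7e-06·[H+] − 1.62e-09 = 0.
[H+] = [−8.7e-06 + √(8.7e-06² + 6.47e-09)]/2 = 3.61 × 10^-5 M
pH = −log(3.61 × 10^-5) = 4.44

pH = 4.44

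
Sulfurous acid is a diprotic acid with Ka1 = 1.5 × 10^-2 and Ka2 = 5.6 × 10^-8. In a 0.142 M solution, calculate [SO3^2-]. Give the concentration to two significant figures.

5.6 × 10^-8 M

First ionization gives [H+] ≈ [HSO3-] = 3.93 × 10^-2 M.
Second step: Ka2 = [H+][SO3^2-]/[HSO3-] ≈ [SO3^2-] (since [H+] ≈ [HSO3-]).
So [SO3^2-] ≈ Ka2.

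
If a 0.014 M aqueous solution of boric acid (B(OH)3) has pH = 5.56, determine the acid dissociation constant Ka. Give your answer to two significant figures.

[H+] = 10^(-5.56) = 2.75 × 10^-6 M
At equilibrium [HA] = 0.014 − 2.75 × 10^-6 = 1.40 × 10^-2 M
Ka = [H+][A-]/[HA] = (2.75 × 10^-6)² / 1.40 × 10^-2 = 5.4 × 10^-10

Ka = 5.4 × 10^-10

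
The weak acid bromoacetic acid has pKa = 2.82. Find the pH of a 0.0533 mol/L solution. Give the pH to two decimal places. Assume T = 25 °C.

BrCH2COOH ⇌ BrCH2COO- + H+
Ka = 10^(−2.82) = 1.51 × 10^-3
From the ICE table, Ka = x²/(0.0533 − x) = 1.51 × 10^-3.
The 5% rule fails; solving x² + Ka·x − Ka·C₀ = 0 exactly:
x = [−0.00151 + √(0.00151² + 0.000322)]/2 = 8.25 × 10^-3 M
pH = −log[H+] = −log(8.25 × 10^-3) = 2.08

pH = 2.08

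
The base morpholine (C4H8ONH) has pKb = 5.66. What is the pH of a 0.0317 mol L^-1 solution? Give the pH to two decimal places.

pH = 10.42

C4H8ONH + H2O ⇌ C4H8ONH2+ + OH-
Kb = 10^(−5.66) = 2.19 × 10^-6
From the ICE table, Kb = x²/(0.0317 − x) = 2.19 × 10^-6.
Assume x ≪ 0.0317: x ≈ √(2.19 × 10^-6 × 0.0317) = 2.63 × 10^-4 M
(x/C₀ = 0.83% < 5%, so the approximation holds.)
pOH = 3.58, so pH = 14.00 − pOH = 10.42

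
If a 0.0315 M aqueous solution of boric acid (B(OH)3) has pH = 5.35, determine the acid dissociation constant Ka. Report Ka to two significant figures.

Ka = 6.3 × 10^-10

[H+] = 10^(-5.35) = 4.47 × 10^-6 M
At equilibrium [HA] = 0.0315 − 4.47 × 10^-6 = 3.15 × 10^-2 M
Ka = [H+][A-]/[HA] = (4.47 × 10^-6)² / 3.15 × 10^-2 = 6.3 × 10^-10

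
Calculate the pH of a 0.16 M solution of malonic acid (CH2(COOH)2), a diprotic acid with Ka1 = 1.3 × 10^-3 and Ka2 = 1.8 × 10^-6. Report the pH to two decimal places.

Since Ka1 ≫ Ka2, the first ionization dominates [H+].
Ka1 = x²/(0.16 − x) = 1.3 × 10^-3
Solving the quadratic: x = (−Ka1 + √(Ka1² + 4·Ka1·C₀))/2 = 1.38 × 10^-2 M
pH = −log(1.38 × 10^-2) = 1.86

pH = 1.86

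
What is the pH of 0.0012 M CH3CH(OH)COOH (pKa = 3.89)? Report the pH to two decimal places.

CH3CH(OH)COOH ⇌ CH3CH(OH)COO- + H+
Ka = 10^(−3.89) = 1.29 × 10^-4
From the ICE table, Ka = [H+]²/(0.0012 − [H+]) = 1.29 × 10^-4.
[H+] is not negligible relative to C₀; solve [H+]² + 0.000129·[H+] − 1.55e-07 = 0.
[H+] = [−0.000129 + √(0.000129² + 6.19e-07)]/2 = 3.34 × 10^-4 M
pH = −log[H+] = −log(3.34 × 10^-4) = 3.48

pH = 3.48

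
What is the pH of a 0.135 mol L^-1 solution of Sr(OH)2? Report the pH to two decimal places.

Sr(OH)2 is a strong base (each formula unit releases 2 OH-); [OH-] = 0.27 M.
pOH = -log(0.27) = 0.57
pH = 14.00 - 0.57 = 13.43

pH = 13.43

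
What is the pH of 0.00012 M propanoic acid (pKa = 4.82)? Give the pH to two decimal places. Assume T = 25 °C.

pH = 4.45

CH3CH2COOH ⇌ CH3CH2COO- + H+
Ka = 10^(−4.82) = 1.51 × 10^-5
Ka = [H+]²/(0.00012 − [H+]) = 1.51 × 10^-5
Here C₀/Ka ≈ 7.95, so the small-[H+] approximation fails. Use the quadratic:
[H+] = [−1.51e-05 + √(1.51e-05² + 7.25e-09)]/2 = 3.57 × 10^-5 M
pH = −log[H+] = −log(3.57 × 10^-5) = 4.45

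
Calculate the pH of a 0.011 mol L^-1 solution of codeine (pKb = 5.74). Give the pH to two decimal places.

C18H21NO3 + H2O ⇌ C18H22NO3+ + OH-
Kb = 10^(−5.74) = 1.82 × 10^-6
Kb = x²/(0.011 − x) = 1.82 × 10^-6
Since Kb ≪ C₀, x ≈ √(Kb·C₀) = 1.41 × 10^-4 M.
(x/C₀ = 1.3% < 5%, so the approximation holds.)
pOH = −log(1.41 × 10^-4) = 3.85; pH = 14.00 − 3.85 = 10.15

pH = 10.15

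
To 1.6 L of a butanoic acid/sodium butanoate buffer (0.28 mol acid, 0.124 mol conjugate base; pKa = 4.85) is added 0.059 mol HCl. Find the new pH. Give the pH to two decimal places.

pH = 4.13

After neutralization: n(CH3(CH2)2COOH) = 0.339 mol, n(CH3(CH2)2COO-) = 0.065 mol.
pH = pKa + log([A⁻]/[HA]) = 4.85 + log(0.065/0.339) = 4.85 -0.717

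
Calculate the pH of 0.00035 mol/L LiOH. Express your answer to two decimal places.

LiOH is a strong base; [OH-] = 0.00035 M.
pOH = -log(0.00035) = 3.46
pH = 14.00 - 3.46 = 10.54

pH = 10.54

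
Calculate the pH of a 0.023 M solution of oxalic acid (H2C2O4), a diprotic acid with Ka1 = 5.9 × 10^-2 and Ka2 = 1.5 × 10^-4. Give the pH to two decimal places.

Since Ka1 ≫ Ka2, the first ionization dominates [H+].
Ka1 = x²/(0.023 − x) = 5.9 × 10^-2
Solving the quadratic: x = (−Ka1 + √(Ka1² + 4·Ka1·C₀))/2 = 1.77 × 10^-2 M
pH = −log(1.77 × 10^-2) = 1.75

pH = 1.75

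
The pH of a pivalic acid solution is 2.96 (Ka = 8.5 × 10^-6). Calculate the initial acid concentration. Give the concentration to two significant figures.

C₀ = 1.4 × 10^-1 M

[H+] = 10^(-2.96) = 1.10 × 10^-3 M = x
Ka = x²/(C₀ − x) ⇒ C₀ = x + x²/Ka
C₀ = 1.10 × 10^-3 + (1.10 × 10^-3)²/(8.5 × 10^-6) = 1.43 × 10^-1 M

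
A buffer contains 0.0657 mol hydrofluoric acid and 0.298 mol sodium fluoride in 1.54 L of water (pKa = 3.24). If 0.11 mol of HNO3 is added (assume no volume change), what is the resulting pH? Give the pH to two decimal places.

pH = 3.27

After neutralization: n(HF) = 0.176 mol, n(F-) = 0.188 mol.
pH = pKa + log(n_F-/n_HF) = 3.24 + log(0.188/0.176) = 3.24 + (+0.029)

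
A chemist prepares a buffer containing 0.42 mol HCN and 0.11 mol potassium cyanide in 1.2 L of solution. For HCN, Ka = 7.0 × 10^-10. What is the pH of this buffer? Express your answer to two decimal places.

pKa = −log(7.0 × 10^-10) = 9.155
Using pH = pKa + log([base]/[acid]) with [base]/[acid] = 0.11/0.42:
pH = 9.155 + (-0.582) = 8.57

pH = 8.57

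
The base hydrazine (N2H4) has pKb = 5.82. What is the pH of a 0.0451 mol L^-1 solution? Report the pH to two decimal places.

pH = 10.42

N2H4 + H2O ⇌ N2H5+ + OH-
Kb = 10^(−5.82) = 1.51 × 10^-6
Kb = [OH-]²/(0.0451 − [OH-]) = 1.51 × 10^-6
Since Kb ≪ C₀, [OH-] ≈ √(Kb·C₀) = 2.61 × 10^-4 M.
pOH = −log(2.61 × 10^-4) = 3.58; pH = 14.00 − 3.58 = 10.42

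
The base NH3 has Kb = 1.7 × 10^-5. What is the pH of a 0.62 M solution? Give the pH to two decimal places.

NH3 + H2O ⇌ NH4+ + OH-
From the ICE table, Kb = [OH-]²/(0.62 − [OH-]) = 1.7 × 10^-5.
Since Kb ≪ C₀, [OH-] ≈ √(Kb·C₀) = 3.25 × 10^-3 M.
([OH-]/C₀ = 0.52% < 5%, so the approximation holds.)
pOH = 2.49, so pH = 14.00 − pOH = 11.51

pH = 11.51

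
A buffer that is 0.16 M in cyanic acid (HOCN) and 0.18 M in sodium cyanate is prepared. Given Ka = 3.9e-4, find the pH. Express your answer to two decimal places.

pH = 3.46

pKa = −log(3.9 × 10^-4) = 3.409
pH = pKa + log([A⁻]/[HA]) = 3.409 + log(0.18/0.16)
pH = 3.409 + (+0.051) = 3.46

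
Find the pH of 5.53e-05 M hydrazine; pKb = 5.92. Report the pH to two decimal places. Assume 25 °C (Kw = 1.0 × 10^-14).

N2H4 + H2O ⇌ N2H5+ + OH-
Kb = 10^(−5.92) = 1.20 × 10^-6
Kb = x²/(5.53e-05 − x) = 1.20 × 10^-6
Here C₀/Kb ≈ 46.1, so the small-x approximation fails. Use the quadratic:
x = [−1.2e-06 + √(1.2e-06² + 2.65e-10)]/2 = 7.57 × 10^-6 M
pOH = −log(7.57 × 10^-6) = 5.12; pH = 14.00 − 5.12 = 8.88

pH = 8.88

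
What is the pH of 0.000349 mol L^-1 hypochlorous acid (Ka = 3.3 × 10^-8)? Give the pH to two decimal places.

HOCl ⇌ OCl- + H+
Ka = x²/(0.000349 − x) = 3.3 × 10^-8
Neglecting x in the denominator: x = √(3.3 × 10^-8 × 0.000349) = 3.39 × 10^-6 M
pH = −log[H+] = −log(3.39 × 10^-6) = 5.47

pH = 5.47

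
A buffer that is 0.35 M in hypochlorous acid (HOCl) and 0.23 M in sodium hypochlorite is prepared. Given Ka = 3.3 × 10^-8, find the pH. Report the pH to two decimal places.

pKa = −log(3.3 × 10^-8) = 7.481
Henderson–Hasselbalch: pH = pKa + log([OCl-]/[HOCl]) = 7.481 + log(0.23/0.35)
pH = 7.481 + (-0.182) = 7.30

pH = 7.30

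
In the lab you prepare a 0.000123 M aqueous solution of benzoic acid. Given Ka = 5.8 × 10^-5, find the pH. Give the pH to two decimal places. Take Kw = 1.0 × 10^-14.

C6H5COOH ⇌ C6H5COO- + H+
Let x = [H+] at equilibrium. Ka = x²/(0.000123 − x).
x is not negligible relative to C₀; solve x² + 5.8e-05·x − 7.13e-09 = 0.
x = [−5.8e-05 + √(5.8e-05² + 2.85e-08)]/2 = 6.03 × 10^-5 M
pH = −log(6.03 × 10^-5) = 4.22

pH = 4.22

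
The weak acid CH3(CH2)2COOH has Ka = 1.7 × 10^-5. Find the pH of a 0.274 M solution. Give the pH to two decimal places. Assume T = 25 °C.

CH3(CH2)2COOH ⇌ CH3(CH2)2COO- + H+
Let x = [H+] at equilibrium. Ka = x²/(0.274 − x).
Assume x ≪ 0.274: x ≈ √(1.7 × 10^-5 × 0.274) = 2.16 × 10^-3 M
(x/C₀ = 0.79% < 5%, so the approximation holds.)
pH = −log[H+] = −log(2.16 × 10^-3) = 2.67

pH = 2.67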